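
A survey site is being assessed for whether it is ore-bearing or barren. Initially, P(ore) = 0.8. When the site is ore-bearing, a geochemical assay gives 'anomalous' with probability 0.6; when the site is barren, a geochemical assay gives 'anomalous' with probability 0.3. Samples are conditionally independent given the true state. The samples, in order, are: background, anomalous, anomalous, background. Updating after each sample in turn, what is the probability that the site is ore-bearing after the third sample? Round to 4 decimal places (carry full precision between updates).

0.9014

Apply Bayes' rule sequentially, carrying P(ore) forward.
After 'background': P(ore) = 0.4·0.8000 / (0.4·0.8000 + 0.7·0.2000) ≈ 0.6957
After 'anomalous': P(ore) = 0.6·0.6957 / (0.6·0.6957 + 0.3·0.3043) ≈ 0.8205
After 'anomalous': P(ore) = 0.6·0.8205 / (0.6·0.8205 + 0.3·0.1795) ≈ 0.9014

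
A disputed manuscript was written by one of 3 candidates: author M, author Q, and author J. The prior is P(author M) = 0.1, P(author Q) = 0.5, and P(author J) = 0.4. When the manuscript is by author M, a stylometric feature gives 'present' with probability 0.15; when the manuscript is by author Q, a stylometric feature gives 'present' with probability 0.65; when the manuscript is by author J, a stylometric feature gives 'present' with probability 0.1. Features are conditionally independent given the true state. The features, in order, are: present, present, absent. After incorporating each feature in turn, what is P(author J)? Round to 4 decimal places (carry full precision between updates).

0.0453

After 'present': normaliser = 0.15·0.1000 + 0.65·0.5000 + 0.1·0.4000; P(author M) ≈ 0.0395, P(author Q) ≈ 0.8553, P(author J) ≈ 0.1053
After 'present': normaliser = 0.15·0.0395 + 0.65·0.8553 + 0.1·0.1053; P(author M) ≈ 0.0103, P(author Q) ≈ 0.9713, P(author J) ≈ 0.0184
After 'absent': normaliser = 0.85·0.0103 + 0.35·0.9713 + 0.9·0.0184; P(author M) ≈ 0.0241, P(author Q) ≈ 0.9306, P(author J) ≈ 0.0453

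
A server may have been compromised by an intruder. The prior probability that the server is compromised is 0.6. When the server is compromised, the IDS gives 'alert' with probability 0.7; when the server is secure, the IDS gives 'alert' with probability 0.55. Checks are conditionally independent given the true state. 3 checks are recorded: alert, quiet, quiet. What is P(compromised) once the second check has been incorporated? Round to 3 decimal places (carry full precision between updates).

Apply Bayes' rule sequentially, carrying P(compromised) forward.
After 'alert': P(compromised) = 0.7·0.6000 / (0.7·0.6000 + 0.55·0.4000) ≈ 0.6562
After 'quiet': P(compromised) = 0.3·0.6562 / (0.3·0.6562 + 0.45·0.3438) ≈ 0.5600

0.560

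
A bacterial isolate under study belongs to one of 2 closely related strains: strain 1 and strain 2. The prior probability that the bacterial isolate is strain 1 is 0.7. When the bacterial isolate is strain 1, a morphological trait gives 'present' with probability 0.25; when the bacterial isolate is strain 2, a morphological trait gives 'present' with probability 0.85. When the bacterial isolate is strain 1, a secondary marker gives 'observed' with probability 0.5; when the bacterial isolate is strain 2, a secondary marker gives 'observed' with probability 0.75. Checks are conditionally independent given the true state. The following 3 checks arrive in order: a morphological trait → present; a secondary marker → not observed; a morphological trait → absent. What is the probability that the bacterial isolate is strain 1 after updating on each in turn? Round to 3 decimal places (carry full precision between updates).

After a morphological trait='present': P(strain 1) = 0.25·0.7000 / (0.25·0.7000 + 0.85·0.3000) ≈ 0.4070
After a secondary marker='not observed': P(strain 1) = 0.5·0.4070 / (0.5·0.4070 + 0.25·0.5930) ≈ 0.5785
After a morphological trait='absent': P(strain 1) = 0.75·0.5785 / (0.75·0.5785 + 0.15·0.4215) ≈ 0.8728

0.873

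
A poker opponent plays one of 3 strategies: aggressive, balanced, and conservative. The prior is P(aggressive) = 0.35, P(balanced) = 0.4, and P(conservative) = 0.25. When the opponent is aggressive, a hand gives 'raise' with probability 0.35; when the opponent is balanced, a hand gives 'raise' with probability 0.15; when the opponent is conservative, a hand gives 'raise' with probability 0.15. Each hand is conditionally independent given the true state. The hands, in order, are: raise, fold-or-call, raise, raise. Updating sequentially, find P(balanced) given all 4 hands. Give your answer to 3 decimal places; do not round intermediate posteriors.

0.099

Apply Bayes' rule sequentially, carrying P(balanced) forward.
After 'raise': normaliser = 0.35·0.3500 + 0.15·0.4000 + 0.15·0.2500; P(aggressive) ≈ 0.5568, P(balanced) ≈ 0.2727, P(conservative) ≈ 0.1705
After 'fold-or-call': normaliser = 0.65·0.5568 + 0.85·0.2727 + 0.85·0.1705; P(aggressive) ≈ 0.4900, P(balanced) ≈ 0.3138, P(conservative) ≈ 0.1962
After 'raise': normaliser = 0.35·0.4900 + 0.15·0.3138 + 0.15·0.1962; P(aggressive) ≈ 0.6915, P(balanced) ≈ 0.1898, P(conservative) ≈ 0.1186
After 'raise': normaliser = 0.35·0.6915 + 0.15·0.1898 + 0.15·0.1186; P(aggressive) ≈ 0.8395, P(balanced) ≈ 0.0988, P(conservative) ≈ 0.0617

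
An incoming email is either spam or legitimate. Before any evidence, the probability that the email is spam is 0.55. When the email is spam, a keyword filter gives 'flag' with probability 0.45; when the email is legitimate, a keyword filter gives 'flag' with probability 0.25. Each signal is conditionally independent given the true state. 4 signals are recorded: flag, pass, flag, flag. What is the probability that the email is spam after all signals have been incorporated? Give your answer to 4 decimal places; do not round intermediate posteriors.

0.8394

After 'flag': P(spam) = 0.45·0.5500 / (0.45·0.5500 + 0.25·0.4500) ≈ 0.6875
After 'pass': P(spam) = 0.55·0.6875 / (0.55·0.6875 + 0.75·0.3125) ≈ 0.6173
After 'flag': P(spam) = 0.45·0.6173 / (0.45·0.6173 + 0.25·0.3827) ≈ 0.7439
After 'flag': P(spam) = 0.45·0.7439 / (0.45·0.7439 + 0.25·0.2561) ≈ 0.8394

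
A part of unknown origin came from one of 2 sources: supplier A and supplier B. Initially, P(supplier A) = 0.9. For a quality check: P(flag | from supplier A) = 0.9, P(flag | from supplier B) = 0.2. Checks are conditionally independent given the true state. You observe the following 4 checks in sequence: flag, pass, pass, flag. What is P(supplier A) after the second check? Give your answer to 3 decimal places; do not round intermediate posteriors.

After 'flag': P(supplier A) = 0.9·0.9000 / (0.9·0.9000 + 0.2·0.1000) ≈ 0.9759
After 'pass': P(supplier A) = 0.1·0.9759 / (0.1·0.9759 + 0.8·0.0241) ≈ 0.8351

0.835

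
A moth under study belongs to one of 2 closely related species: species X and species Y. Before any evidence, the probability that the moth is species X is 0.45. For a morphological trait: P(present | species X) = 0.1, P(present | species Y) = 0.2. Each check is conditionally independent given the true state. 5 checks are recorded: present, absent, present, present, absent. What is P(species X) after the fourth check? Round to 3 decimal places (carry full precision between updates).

Apply Bayes' rule sequentially, carrying P(species X) forward.
After 'present': P(species X) = 0.1·0.4500 / (0.1·0.4500 + 0.2·0.5500) ≈ 0.2903
After 'absent': P(species X) = 0.9·0.2903 / (0.9·0.2903 + 0.8·0.7097) ≈ 0.3152
After 'present': P(species X) = 0.1·0.3152 / (0.1·0.3152 + 0.2·0.6848) ≈ 0.1871
After 'present': P(species X) = 0.1·0.1871 / (0.1·0.1871 + 0.2·0.8129) ≈ 0.1032

0.103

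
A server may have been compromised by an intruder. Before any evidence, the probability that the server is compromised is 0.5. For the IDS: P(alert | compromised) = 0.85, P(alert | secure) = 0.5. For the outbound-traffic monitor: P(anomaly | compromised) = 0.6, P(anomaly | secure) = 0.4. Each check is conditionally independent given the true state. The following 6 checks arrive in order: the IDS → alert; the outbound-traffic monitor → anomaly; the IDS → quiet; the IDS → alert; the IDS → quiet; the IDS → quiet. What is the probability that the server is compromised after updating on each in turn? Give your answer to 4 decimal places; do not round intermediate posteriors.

0.1048

Apply Bayes' rule sequentially, carrying P(compromised) forward.
After the IDS='alert': P(compromised) = 0.85·0.5000 / (0.85·0.5000 + 0.5·0.5000) ≈ 0.6296
After the outbound-traffic monitor='anomaly': P(compromised) = 0.6·0.6296 / (0.6·0.6296 + 0.4·0.3704) ≈ 0.7183
After the IDS='quiet': P(compromised) = 0.15·0.7183 / (0.15·0.7183 + 0.5·0.2817) ≈ 0.4334
After the IDS='alert': P(compromised) = 0.85·0.4334 / (0.85·0.4334 + 0.5·0.5666) ≈ 0.5653
After the IDS='quiet': P(compromised) = 0.15·0.5653 / (0.15·0.5653 + 0.5·0.4347) ≈ 0.2807
After the IDS='quiet': P(compromised) = 0.15·0.2807 / (0.15·0.2807 + 0.5·0.7193) ≈ 0.1048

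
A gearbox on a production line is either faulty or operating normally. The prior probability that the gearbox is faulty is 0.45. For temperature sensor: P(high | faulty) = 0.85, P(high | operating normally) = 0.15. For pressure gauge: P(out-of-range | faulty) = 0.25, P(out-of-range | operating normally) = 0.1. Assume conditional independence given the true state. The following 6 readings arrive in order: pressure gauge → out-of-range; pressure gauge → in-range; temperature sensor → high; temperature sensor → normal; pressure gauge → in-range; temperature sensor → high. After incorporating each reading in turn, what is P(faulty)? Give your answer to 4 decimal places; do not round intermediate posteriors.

0.8895

After pressure gauge='out-of-range': P(faulty) = 0.25·0.4500 / (0.25·0.4500 + 0.1·0.5500) ≈ 0.6716
After pressure gauge='in-range': P(faulty) = 0.75·0.6716 / (0.75·0.6716 + 0.9·0.3284) ≈ 0.6303
After temperature sensor='high': P(faulty) = 0.85·0.6303 / (0.85·0.6303 + 0.15·0.3697) ≈ 0.9062
After temperature sensor='normal': P(faulty) = 0.15·0.9062 / (0.15·0.9062 + 0.85·0.0938) ≈ 0.6303
After pressure gauge='in-range': P(faulty) = 0.75·0.6303 / (0.75·0.6303 + 0.9·0.3697) ≈ 0.5869
After temperature sensor='high': P(faulty) = 0.85·0.5869 / (0.85·0.5869 + 0.15·0.4131) ≈ 0.8895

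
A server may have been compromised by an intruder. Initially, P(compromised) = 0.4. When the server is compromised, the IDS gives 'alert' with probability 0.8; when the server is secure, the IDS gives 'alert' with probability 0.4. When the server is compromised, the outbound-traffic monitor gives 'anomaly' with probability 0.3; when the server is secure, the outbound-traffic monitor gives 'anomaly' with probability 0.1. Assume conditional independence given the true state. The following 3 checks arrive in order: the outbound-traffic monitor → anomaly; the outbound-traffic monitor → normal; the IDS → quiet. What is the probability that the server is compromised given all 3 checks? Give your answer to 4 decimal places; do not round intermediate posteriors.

0.3415

After the outbound-traffic monitor='anomaly': P(compromised) = 0.3·0.4000 / (0.3·0.4000 + 0.1·0.6000) ≈ 0.6667
After the outbound-traffic monitor='normal': P(compromised) = 0.7·0.6667 / (0.7·0.6667 + 0.9·0.3333) ≈ 0.6087
After the IDS='quiet': P(compromised) = 0.2·0.6087 / (0.2·0.6087 + 0.6·0.3913) ≈ 0.3415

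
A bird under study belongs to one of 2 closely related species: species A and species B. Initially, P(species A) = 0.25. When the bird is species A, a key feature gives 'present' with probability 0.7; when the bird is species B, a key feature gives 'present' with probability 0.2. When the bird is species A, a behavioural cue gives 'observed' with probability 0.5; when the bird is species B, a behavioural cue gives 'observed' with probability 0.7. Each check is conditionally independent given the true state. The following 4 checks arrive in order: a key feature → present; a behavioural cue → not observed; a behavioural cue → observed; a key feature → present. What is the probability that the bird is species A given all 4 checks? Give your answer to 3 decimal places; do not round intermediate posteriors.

0.829

After a key feature='present': P(species A) = 0.7·0.2500 / (0.7·0.2500 + 0.2·0.7500) ≈ 0.5385
After a behavioural cue='not observed': P(species A) = 0.5·0.5385 / (0.5·0.5385 + 0.3·0.4615) ≈ 0.6604
After a behavioural cue='observed': P(species A) = 0.5·0.6604 / (0.5·0.6604 + 0.7·0.3396) ≈ 0.5814
After a key feature='present': P(species A) = 0.7·0.5814 / (0.7·0.5814 + 0.2·0.4186) ≈ 0.8294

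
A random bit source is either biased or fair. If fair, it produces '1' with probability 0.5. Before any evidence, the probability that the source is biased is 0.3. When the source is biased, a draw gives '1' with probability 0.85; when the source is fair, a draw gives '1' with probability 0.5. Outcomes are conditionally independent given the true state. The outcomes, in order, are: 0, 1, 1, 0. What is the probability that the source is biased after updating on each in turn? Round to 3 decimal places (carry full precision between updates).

After '0': P(biased) = 0.15·0.3000 / (0.15·0.3000 + 0.5·0.7000) ≈ 0.1139
After '1': P(biased) = 0.85·0.1139 / (0.85·0.1139 + 0.5·0.8861) ≈ 0.1794
After '1': P(biased) = 0.85·0.1794 / (0.85·0.1794 + 0.5·0.8206) ≈ 0.2709
After '0': P(biased) = 0.15·0.2709 / (0.15·0.2709 + 0.5·0.7291) ≈ 0.1003

0.100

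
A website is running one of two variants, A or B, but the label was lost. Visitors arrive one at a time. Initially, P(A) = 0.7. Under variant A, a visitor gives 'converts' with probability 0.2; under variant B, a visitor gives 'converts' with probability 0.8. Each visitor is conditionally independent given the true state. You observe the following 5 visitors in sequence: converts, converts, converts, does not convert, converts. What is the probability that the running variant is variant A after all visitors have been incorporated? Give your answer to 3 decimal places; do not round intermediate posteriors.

After 'converts': P(A) = 0.2·0.7000 / (0.2·0.7000 + 0.8·0.3000) ≈ 0.3684
After 'converts': P(A) = 0.2·0.3684 / (0.2·0.3684 + 0.8·0.6316) ≈ 0.1273
After 'converts': P(A) = 0.2·0.1273 / (0.2·0.1273 + 0.8·0.8727) ≈ 0.0352
After 'does not convert': P(A) = 0.8·0.0352 / (0.8·0.0352 + 0.2·0.9648) ≈ 0.1273
After 'converts': P(A) = 0.2·0.1273 / (0.2·0.1273 + 0.8·0.8727) ≈ 0.0352

0.035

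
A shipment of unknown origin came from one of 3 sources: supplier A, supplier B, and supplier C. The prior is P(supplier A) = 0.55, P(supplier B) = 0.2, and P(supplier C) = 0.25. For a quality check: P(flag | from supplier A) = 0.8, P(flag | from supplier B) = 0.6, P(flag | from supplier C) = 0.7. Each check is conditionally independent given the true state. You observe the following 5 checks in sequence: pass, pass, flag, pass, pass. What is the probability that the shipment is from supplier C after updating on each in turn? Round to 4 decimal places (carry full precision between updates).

0.2729

After 'pass': normaliser = 0.2·0.5500 + 0.4·0.2000 + 0.3·0.2500; P(supplier A) ≈ 0.4151, P(supplier B) ≈ 0.3019, P(supplier C) ≈ 0.2830
After 'pass': normaliser = 0.2·0.4151 + 0.4·0.3019 + 0.3·0.2830; P(supplier A) ≈ 0.2876, P(supplier B) ≈ 0.4183, P(supplier C) ≈ 0.2941
After 'flag': normaliser = 0.8·0.2876 + 0.6·0.4183 + 0.7·0.2941; P(supplier A) ≈ 0.3349, P(supplier B) ≈ 0.3654, P(supplier C) ≈ 0.2997
After 'pass': normaliser = 0.2·0.3349 + 0.4·0.3654 + 0.3·0.2997; P(supplier A) ≈ 0.2210, P(supplier B) ≈ 0.4823, P(supplier C) ≈ 0.2967
After 'pass': normaliser = 0.2·0.2210 + 0.4·0.4823 + 0.3·0.2967; P(supplier A) ≈ 0.1356, P(supplier B) ≈ 0.5915, P(supplier C) ≈ 0.2729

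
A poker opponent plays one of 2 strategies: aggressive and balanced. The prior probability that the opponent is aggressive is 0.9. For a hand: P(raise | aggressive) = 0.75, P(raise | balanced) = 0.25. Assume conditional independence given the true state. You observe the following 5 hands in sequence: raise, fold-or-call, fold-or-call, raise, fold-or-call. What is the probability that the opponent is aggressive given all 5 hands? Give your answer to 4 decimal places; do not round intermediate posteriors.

0.7500

Each posterior becomes the prior for the next update.
After 'raise': P(aggressive) = 0.75·0.9000 / (0.75·0.9000 + 0.25·0.1000) ≈ 0.9643
After 'fold-or-call': P(aggressive) = 0.25·0.9643 / (0.25·0.9643 + 0.75·0.0357) ≈ 0.9000
After 'fold-or-call': P(aggressive) = 0.25·0.9000 / (0.25·0.9000 + 0.75·0.1000) ≈ 0.7500
After 'raise': P(aggressive) = 0.75·0.7500 / (0.75·0.7500 + 0.25·0.2500) ≈ 0.9000
After 'fold-or-call': P(aggressive) = 0.25·0.9000 / (0.25·0.9000 + 0.75·0.1000) ≈ 0.7500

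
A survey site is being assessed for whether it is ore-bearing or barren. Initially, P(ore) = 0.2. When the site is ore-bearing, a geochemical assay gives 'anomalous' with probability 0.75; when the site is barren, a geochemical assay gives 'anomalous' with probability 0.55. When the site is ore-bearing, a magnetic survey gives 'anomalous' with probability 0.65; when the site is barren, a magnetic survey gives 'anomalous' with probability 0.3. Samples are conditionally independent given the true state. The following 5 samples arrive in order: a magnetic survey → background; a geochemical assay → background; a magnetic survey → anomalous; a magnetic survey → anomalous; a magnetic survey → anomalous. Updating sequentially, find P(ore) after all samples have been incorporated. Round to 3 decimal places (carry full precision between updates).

After a magnetic survey='background': P(ore) = 0.35·0.2000 / (0.35·0.2000 + 0.7·0.8000) ≈ 0.1111
After a geochemical assay='background': P(ore) = 0.25·0.1111 / (0.25·0.1111 + 0.45·0.8889) ≈ 0.0649
After a magnetic survey='anomalous': P(ore) = 0.65·0.0649 / (0.65·0.0649 + 0.3·0.9351) ≈ 0.1308
After a magnetic survey='anomalous': P(ore) = 0.65·0.1308 / (0.65·0.1308 + 0.3·0.8692) ≈ 0.2459
After a magnetic survey='anomalous': P(ore) = 0.65·0.2459 / (0.65·0.2459 + 0.3·0.7541) ≈ 0.4140

0.414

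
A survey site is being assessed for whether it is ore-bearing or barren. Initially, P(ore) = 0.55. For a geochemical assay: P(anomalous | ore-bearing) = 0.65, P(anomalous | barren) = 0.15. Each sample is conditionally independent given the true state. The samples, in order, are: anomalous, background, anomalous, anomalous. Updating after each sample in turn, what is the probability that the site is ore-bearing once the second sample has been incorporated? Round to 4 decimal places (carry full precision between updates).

0.6856

After 'anomalous': P(ore) = 0.65·0.5500 / (0.65·0.5500 + 0.15·0.4500) ≈ 0.8412
After 'background': P(ore) = 0.35·0.8412 / (0.35·0.8412 + 0.85·0.1588) ≈ 0.6856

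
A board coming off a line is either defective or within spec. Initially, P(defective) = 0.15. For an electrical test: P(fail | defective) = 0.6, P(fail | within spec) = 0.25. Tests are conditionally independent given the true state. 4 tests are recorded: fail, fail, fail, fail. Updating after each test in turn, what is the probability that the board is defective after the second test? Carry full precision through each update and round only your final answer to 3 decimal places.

After 'fail': P(defective) = 0.6·0.1500 / (0.6·0.1500 + 0.25·0.8500) ≈ 0.2975
After 'fail': P(defective) = 0.6·0.2975 / (0.6·0.2975 + 0.25·0.7025) ≈ 0.5041

0.504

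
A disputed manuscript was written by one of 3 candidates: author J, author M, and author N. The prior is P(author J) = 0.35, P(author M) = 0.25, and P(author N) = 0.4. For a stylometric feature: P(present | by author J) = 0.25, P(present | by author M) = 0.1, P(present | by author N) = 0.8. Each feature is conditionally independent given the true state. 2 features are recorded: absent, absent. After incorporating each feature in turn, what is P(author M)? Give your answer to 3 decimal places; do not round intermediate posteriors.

After 'absent': normaliser = 0.75·0.3500 + 0.9·0.2500 + 0.2·0.4000; P(author J) ≈ 0.4626, P(author M) ≈ 0.3965, P(author N) ≈ 0.1410
After 'absent': normaliser = 0.75·0.4626 + 0.9·0.3965 + 0.2·0.1410; P(author J) ≈ 0.4740, P(author M) ≈ 0.4875, P(author N) ≈ 0.0385

0.488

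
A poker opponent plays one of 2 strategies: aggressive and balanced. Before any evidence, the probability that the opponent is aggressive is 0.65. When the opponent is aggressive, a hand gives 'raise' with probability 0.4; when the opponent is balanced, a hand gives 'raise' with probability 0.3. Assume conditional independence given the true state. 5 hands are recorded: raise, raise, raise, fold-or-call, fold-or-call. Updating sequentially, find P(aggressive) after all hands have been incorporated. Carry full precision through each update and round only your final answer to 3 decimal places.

After 'raise': P(aggressive) = 0.4·0.6500 / (0.4·0.6500 + 0.3·0.3500) ≈ 0.7123
After 'raise': P(aggressive) = 0.4·0.7123 / (0.4·0.7123 + 0.3·0.2877) ≈ 0.7675
After 'raise': P(aggressive) = 0.4·0.7675 / (0.4·0.7675 + 0.3·0.2325) ≈ 0.8149
After 'fold-or-call': P(aggressive) = 0.6·0.8149 / (0.6·0.8149 + 0.7·0.1851) ≈ 0.7905
After 'fold-or-call': P(aggressive) = 0.6·0.7905 / (0.6·0.7905 + 0.7·0.2095) ≈ 0.7638

0.764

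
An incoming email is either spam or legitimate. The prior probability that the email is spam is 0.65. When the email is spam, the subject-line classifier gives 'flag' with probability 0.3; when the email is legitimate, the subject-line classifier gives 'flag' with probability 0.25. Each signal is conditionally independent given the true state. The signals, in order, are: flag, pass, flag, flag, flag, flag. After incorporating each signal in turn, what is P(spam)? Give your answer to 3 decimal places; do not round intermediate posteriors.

After 'flag': P(spam) = 0.3·0.6500 / (0.3·0.6500 + 0.25·0.3500) ≈ 0.6903
After 'pass': P(spam) = 0.7·0.6903 / (0.7·0.6903 + 0.75·0.3097) ≈ 0.6753
After 'flag': P(spam) = 0.3·0.6753 / (0.3·0.6753 + 0.25·0.3247) ≈ 0.7140
After 'flag': P(spam) = 0.3·0.7140 / (0.3·0.7140 + 0.25·0.2860) ≈ 0.7497
After 'flag': P(spam) = 0.3·0.7497 / (0.3·0.7497 + 0.25·0.2503) ≈ 0.7823
After 'flag': P(spam) = 0.3·0.7823 / (0.3·0.7823 + 0.25·0.2177) ≈ 0.8118

0.812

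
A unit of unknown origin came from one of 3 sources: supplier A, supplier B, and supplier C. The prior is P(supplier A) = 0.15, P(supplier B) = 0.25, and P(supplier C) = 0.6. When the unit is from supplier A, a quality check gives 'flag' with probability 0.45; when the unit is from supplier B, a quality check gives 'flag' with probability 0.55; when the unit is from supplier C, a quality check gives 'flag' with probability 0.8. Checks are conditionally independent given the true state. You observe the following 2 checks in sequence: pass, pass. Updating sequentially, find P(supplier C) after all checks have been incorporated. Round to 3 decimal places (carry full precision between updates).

After 'pass': normaliser = 0.55·0.1500 + 0.45·0.2500 + 0.2·0.6000; P(supplier A) ≈ 0.2619, P(supplier B) ≈ 0.3571, P(supplier C) ≈ 0.3810
After 'pass': normaliser = 0.55·0.2619 + 0.45·0.3571 + 0.2·0.3810; P(supplier A) ≈ 0.3781, P(supplier B) ≈ 0.4219, P(supplier C) ≈ 0.2000

0.200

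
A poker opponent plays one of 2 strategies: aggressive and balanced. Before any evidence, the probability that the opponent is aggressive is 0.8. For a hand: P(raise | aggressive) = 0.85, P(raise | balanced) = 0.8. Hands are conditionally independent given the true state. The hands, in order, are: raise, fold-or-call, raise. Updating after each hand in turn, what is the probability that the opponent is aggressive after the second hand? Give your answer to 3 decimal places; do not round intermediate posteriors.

0.761

After 'raise': P(aggressive) = 0.85·0.8000 / (0.85·0.8000 + 0.8·0.2000) ≈ 0.8095
After 'fold-or-call': P(aggressive) = 0.15·0.8095 / (0.15·0.8095 + 0.2·0.1905) ≈ 0.7612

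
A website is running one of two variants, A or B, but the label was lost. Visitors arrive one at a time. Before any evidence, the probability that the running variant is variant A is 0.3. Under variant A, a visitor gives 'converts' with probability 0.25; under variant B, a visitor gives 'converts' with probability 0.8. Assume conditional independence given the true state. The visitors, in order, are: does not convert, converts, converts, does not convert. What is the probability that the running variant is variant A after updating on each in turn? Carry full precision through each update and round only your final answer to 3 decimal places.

0.370

After 'does not convert': P(A) = 0.75·0.3000 / (0.75·0.3000 + 0.2·0.7000) ≈ 0.6164
After 'converts': P(A) = 0.25·0.6164 / (0.25·0.6164 + 0.8·0.3836) ≈ 0.3343
After 'converts': P(A) = 0.25·0.3343 / (0.25·0.3343 + 0.8·0.6657) ≈ 0.1357
After 'does not convert': P(A) = 0.75·0.1357 / (0.75·0.1357 + 0.2·0.8643) ≈ 0.3705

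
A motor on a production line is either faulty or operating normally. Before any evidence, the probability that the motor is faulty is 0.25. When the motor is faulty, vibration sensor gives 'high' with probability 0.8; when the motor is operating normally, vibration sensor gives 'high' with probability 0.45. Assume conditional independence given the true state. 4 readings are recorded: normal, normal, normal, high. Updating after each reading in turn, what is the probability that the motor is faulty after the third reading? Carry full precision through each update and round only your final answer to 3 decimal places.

0.016

After 'normal': P(faulty) = 0.2·0.2500 / (0.2·0.2500 + 0.55·0.7500) ≈ 0.1081
After 'normal': P(faulty) = 0.2·0.1081 / (0.2·0.1081 + 0.55·0.8919) ≈ 0.0422
After 'normal': P(faulty) = 0.2·0.0422 / (0.2·0.0422 + 0.55·0.9578) ≈ 0.0158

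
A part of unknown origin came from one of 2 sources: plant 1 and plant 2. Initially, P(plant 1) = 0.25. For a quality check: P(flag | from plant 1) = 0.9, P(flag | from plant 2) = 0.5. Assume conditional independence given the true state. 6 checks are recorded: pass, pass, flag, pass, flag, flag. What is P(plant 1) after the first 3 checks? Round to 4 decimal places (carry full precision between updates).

Apply Bayes' rule sequentially, carrying P(plant 1) forward.
After 'pass': P(plant 1) = 0.1·0.2500 / (0.1·0.2500 + 0.5·0.7500) ≈ 0.0625
After 'pass': P(plant 1) = 0.1·0.0625 / (0.1·0.0625 + 0.5·0.9375) ≈ 0.0132
After 'flag': P(plant 1) = 0.9·0.0132 / (0.9·0.0132 + 0.5·0.9868) ≈ 0.0234

0.0234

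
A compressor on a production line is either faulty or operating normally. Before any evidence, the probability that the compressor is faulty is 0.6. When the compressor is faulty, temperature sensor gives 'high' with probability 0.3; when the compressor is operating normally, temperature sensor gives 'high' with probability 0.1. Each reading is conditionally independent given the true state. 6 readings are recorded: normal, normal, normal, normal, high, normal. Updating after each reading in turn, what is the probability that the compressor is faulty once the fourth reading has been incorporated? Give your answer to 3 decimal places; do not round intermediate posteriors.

0.354

After 'normal': P(faulty) = 0.7·0.6000 / (0.7·0.6000 + 0.9·0.4000) ≈ 0.5385
After 'normal': P(faulty) = 0.7·0.5385 / (0.7·0.5385 + 0.9·0.4615) ≈ 0.4757
After 'normal': P(faulty) = 0.7·0.4757 / (0.7·0.4757 + 0.9·0.5243) ≈ 0.4138
After 'normal': P(faulty) = 0.7·0.4138 / (0.7·0.4138 + 0.9·0.5862) ≈ 0.3544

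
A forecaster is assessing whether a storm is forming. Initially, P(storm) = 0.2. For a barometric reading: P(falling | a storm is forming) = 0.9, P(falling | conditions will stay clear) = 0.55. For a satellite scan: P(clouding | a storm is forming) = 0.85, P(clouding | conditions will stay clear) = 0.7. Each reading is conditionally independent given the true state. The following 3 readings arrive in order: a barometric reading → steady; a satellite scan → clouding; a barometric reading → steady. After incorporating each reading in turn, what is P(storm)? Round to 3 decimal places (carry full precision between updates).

0.015

Apply Bayes' rule sequentially, carrying P(storm) forward.
After a barometric reading='steady': P(storm) = 0.1·0.2000 / (0.1·0.2000 + 0.45·0.8000) ≈ 0.0526
After a satellite scan='clouding': P(storm) = 0.85·0.0526 / (0.85·0.0526 + 0.7·0.9474) ≈ 0.0632
After a barometric reading='steady': P(storm) = 0.1·0.0632 / (0.1·0.0632 + 0.45·0.9368) ≈ 0.0148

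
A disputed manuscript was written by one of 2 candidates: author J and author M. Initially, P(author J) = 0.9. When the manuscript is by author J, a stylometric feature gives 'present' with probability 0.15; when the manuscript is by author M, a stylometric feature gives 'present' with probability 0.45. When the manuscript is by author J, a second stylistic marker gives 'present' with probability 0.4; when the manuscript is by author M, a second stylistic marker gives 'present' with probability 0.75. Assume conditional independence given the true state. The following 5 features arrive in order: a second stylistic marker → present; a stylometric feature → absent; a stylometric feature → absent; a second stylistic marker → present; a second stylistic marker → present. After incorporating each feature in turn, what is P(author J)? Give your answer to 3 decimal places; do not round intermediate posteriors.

0.765

After a second stylistic marker='present': P(author J) = 0.4·0.9000 / (0.4·0.9000 + 0.75·0.1000) ≈ 0.8276
After a stylometric feature='absent': P(author J) = 0.85·0.8276 / (0.85·0.8276 + 0.55·0.1724) ≈ 0.8812
After a stylometric feature='absent': P(author J) = 0.85·0.8812 / (0.85·0.8812 + 0.55·0.1188) ≈ 0.9198
After a second stylistic marker='present': P(author J) = 0.4·0.9198 / (0.4·0.9198 + 0.75·0.0802) ≈ 0.8594
After a second stylistic marker='present': P(author J) = 0.4·0.8594 / (0.4·0.8594 + 0.75·0.1406) ≈ 0.7653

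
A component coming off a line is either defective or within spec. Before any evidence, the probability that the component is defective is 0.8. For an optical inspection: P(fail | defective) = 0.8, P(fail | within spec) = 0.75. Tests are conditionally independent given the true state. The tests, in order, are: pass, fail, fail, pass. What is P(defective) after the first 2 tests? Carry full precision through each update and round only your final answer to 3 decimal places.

0.773

After 'pass': P(defective) = 0.2·0.8000 / (0.2·0.8000 + 0.25·0.2000) ≈ 0.7619
After 'fail': P(defective) = 0.8·0.7619 / (0.8·0.7619 + 0.75·0.2381) ≈ 0.7734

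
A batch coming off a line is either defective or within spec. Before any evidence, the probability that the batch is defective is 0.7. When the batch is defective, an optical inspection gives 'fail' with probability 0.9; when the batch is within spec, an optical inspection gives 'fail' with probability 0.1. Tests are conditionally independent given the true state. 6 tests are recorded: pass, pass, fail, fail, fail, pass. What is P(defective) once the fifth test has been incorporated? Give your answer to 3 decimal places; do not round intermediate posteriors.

Apply Bayes' rule sequentially, carrying P(defective) forward.
After 'pass': P(defective) = 0.1·0.7000 / (0.1·0.7000 + 0.9·0.3000) ≈ 0.2059
After 'pass': P(defective) = 0.1·0.2059 / (0.1·0.2059 + 0.9·0.7941) ≈ 0.0280
After 'fail': P(defective) = 0.9·0.0280 / (0.9·0.0280 + 0.1·0.9720) ≈ 0.2059
After 'fail': P(defective) = 0.9·0.2059 / (0.9·0.2059 + 0.1·0.7941) ≈ 0.7000
After 'fail': P(defective) = 0.9·0.7000 / (0.9·0.7000 + 0.1·0.3000) ≈ 0.9545

0.955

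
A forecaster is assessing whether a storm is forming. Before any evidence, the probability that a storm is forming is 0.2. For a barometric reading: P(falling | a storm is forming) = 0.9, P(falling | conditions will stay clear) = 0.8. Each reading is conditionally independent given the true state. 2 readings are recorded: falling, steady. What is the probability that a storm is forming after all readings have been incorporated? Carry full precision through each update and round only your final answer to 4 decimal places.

0.1233

Apply Bayes' rule sequentially, carrying P(storm) forward.
After 'falling': P(storm) = 0.9·0.2000 / (0.9·0.2000 + 0.8·0.8000) ≈ 0.2195
After 'steady': P(storm) = 0.1·0.2195 / (0.1·0.2195 + 0.2·0.7805) ≈ 0.1233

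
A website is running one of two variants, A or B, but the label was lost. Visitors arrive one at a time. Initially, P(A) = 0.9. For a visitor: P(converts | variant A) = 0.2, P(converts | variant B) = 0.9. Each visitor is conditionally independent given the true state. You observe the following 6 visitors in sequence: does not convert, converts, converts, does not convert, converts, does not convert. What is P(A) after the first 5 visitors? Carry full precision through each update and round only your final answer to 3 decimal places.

0.863

Each posterior becomes the prior for the next update.
After 'does not convert': P(A) = 0.8·0.9000 / (0.8·0.9000 + 0.1·0.1000) ≈ 0.9863
After 'converts': P(A) = 0.2·0.9863 / (0.2·0.9863 + 0.9·0.0137) ≈ 0.9412
After 'converts': P(A) = 0.2·0.9412 / (0.2·0.9412 + 0.9·0.0588) ≈ 0.7805
After 'does not convert': P(A) = 0.8·0.7805 / (0.8·0.7805 + 0.1·0.2195) ≈ 0.9660
After 'converts': P(A) = 0.2·0.9660 / (0.2·0.9660 + 0.9·0.0340) ≈ 0.8634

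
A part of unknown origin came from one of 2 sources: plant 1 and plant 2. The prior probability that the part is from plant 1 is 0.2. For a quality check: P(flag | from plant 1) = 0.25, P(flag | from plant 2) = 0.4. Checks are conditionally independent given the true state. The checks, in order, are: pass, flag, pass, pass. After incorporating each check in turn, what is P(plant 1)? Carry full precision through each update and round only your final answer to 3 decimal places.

After 'pass': P(plant 1) = 0.75·0.2000 / (0.75·0.2000 + 0.6·0.8000) ≈ 0.2381
After 'flag': P(plant 1) = 0.25·0.2381 / (0.25·0.2381 + 0.4·0.7619) ≈ 0.1634
After 'pass': P(plant 1) = 0.75·0.1634 / (0.75·0.1634 + 0.6·0.8366) ≈ 0.1962
After 'pass': P(plant 1) = 0.75·0.1962 / (0.75·0.1962 + 0.6·0.8038) ≈ 0.2338

0.234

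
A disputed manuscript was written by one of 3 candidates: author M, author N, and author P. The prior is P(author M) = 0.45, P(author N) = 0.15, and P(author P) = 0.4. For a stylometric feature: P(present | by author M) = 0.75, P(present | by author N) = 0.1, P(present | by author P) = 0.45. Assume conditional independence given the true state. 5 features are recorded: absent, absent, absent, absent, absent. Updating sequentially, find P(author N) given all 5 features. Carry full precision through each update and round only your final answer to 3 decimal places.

After 'absent': normaliser = 0.25·0.4500 + 0.9·0.1500 + 0.55·0.4000; P(author M) ≈ 0.2406, P(author N) ≈ 0.2888, P(author P) ≈ 0.4706
After 'absent': normaliser = 0.25·0.2406 + 0.9·0.2888 + 0.55·0.4706; P(author M) ≈ 0.1039, P(author N) ≈ 0.4490, P(author P) ≈ 0.4471
After 'absent': normaliser = 0.25·0.1039 + 0.9·0.4490 + 0.55·0.4471; P(author M) ≈ 0.0384, P(author N) ≈ 0.5978, P(author P) ≈ 0.3638
After 'absent': normaliser = 0.25·0.0384 + 0.9·0.5978 + 0.55·0.3638; P(author M) ≈ 0.0129, P(author N) ≈ 0.7195, P(author P) ≈ 0.2676
After 'absent': normaliser = 0.25·0.0129 + 0.9·0.7195 + 0.55·0.2676; P(author M) ≈ 0.0040, P(author N) ≈ 0.8115, P(author P) ≈ 0.1844

0.812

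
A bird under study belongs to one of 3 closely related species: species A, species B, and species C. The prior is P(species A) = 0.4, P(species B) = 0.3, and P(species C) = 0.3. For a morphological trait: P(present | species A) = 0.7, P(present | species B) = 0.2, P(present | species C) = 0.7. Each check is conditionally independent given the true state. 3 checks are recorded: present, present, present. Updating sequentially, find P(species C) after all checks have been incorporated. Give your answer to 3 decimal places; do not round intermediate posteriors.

0.424

After 'present': normaliser = 0.7·0.4000 + 0.2·0.3000 + 0.7·0.3000; P(species A) ≈ 0.5091, P(species B) ≈ 0.1091, P(species C) ≈ 0.3818
After 'present': normaliser = 0.7·0.5091 + 0.2·0.1091 + 0.7·0.3818; P(species A) ≈ 0.5521, P(species B) ≈ 0.0338, P(species C) ≈ 0.4141
After 'present': normaliser = 0.7·0.5521 + 0.2·0.0338 + 0.7·0.4141; P(species A) ≈ 0.5658, P(species B) ≈ 0.0099, P(species C) ≈ 0.4243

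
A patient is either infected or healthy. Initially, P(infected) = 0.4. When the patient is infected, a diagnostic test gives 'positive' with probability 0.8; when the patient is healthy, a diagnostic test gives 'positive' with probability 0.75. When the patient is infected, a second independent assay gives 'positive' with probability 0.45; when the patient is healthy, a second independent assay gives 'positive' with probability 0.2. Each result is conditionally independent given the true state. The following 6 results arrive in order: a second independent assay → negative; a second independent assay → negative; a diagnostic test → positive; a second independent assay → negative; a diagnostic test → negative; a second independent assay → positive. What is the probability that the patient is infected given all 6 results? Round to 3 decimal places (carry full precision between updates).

After a second independent assay='negative': P(infected) = 0.55·0.4000 / (0.55·0.4000 + 0.8·0.6000) ≈ 0.3143
After a second independent assay='negative': P(infected) = 0.55·0.3143 / (0.55·0.3143 + 0.8·0.6857) ≈ 0.2396
After a diagnostic test='positive': P(infected) = 0.8·0.2396 / (0.8·0.2396 + 0.75·0.7604) ≈ 0.2516
After a second independent assay='negative': P(infected) = 0.55·0.2516 / (0.55·0.2516 + 0.8·0.7484) ≈ 0.1877
After a diagnostic test='negative': P(infected) = 0.2·0.1877 / (0.2·0.1877 + 0.25·0.8123) ≈ 0.1560
After a second independent assay='positive': P(infected) = 0.45·0.1560 / (0.45·0.1560 + 0.2·0.8440) ≈ 0.2938

0.294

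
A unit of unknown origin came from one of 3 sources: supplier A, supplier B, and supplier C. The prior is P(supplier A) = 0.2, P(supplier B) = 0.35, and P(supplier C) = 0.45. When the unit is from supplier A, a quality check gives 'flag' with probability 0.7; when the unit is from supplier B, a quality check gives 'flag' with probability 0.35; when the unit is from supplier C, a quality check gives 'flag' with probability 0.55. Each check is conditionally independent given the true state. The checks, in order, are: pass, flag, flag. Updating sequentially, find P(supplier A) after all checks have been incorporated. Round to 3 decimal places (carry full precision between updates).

0.248

After 'pass': normaliser = 0.3·0.2000 + 0.65·0.3500 + 0.45·0.4500; P(supplier A) ≈ 0.1224, P(supplier B) ≈ 0.4643, P(supplier C) ≈ 0.4133
After 'flag': normaliser = 0.7·0.1224 + 0.35·0.4643 + 0.55·0.4133; P(supplier A) ≈ 0.1803, P(supplier B) ≈ 0.3417, P(supplier C) ≈ 0.4780
After 'flag': normaliser = 0.7·0.1803 + 0.35·0.3417 + 0.55·0.4780; P(supplier A) ≈ 0.2480, P(supplier B) ≈ 0.2351, P(supplier C) ≈ 0.5168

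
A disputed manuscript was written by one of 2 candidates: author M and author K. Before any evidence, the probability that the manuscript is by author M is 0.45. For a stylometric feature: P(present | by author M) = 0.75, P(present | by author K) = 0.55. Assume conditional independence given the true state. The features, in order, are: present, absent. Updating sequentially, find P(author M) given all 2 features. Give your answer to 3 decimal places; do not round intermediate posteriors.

Apply Bayes' rule sequentially, carrying P(author M) forward.
After 'present': P(author M) = 0.75·0.4500 / (0.75·0.4500 + 0.55·0.5500) ≈ 0.5273
After 'absent': P(author M) = 0.25·0.5273 / (0.25·0.5273 + 0.45·0.4727) ≈ 0.3827

0.383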